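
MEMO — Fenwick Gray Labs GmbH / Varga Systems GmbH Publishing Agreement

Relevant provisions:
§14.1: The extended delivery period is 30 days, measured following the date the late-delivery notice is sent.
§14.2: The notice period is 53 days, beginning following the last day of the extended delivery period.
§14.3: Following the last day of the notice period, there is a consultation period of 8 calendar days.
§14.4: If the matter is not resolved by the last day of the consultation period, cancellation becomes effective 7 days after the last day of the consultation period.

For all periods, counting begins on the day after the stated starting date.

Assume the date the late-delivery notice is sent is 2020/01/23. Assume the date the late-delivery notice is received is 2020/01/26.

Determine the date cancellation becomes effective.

2020/04/30

The last day of the extended delivery period: 30 calendar days after 2020/01/23 is 2020/02/22.
The last day of the notice period: 2020/02/22 + 53 days = 2020/04/15.
The last day of the consultation period: 2020/04/15 + 8 days = 2020/04/23.
Adding 7 calendar days to 2020/04/23 gives 2020/04/30, which is the date cancellation becomes effective.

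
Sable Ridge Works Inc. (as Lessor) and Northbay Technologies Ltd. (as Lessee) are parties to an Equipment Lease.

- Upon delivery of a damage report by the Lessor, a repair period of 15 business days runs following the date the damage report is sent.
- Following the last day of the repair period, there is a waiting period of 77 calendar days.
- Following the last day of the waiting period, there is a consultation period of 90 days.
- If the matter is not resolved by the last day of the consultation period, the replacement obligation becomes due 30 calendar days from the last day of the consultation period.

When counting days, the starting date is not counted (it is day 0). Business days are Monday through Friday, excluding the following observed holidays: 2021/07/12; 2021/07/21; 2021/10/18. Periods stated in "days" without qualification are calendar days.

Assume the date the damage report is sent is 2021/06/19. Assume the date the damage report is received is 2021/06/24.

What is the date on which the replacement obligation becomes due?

The last day of the repair period: counting 15 business days from Saturday, 2021/06/19 (Jun 21, Jun 22, Jun 23, Jun 24, …, Jul 7, Jul 8, Jul 9, skipping weekends) reaches Friday, 2021/07/09.
The last day of the waiting period: 2021/07/09 + 77 days = 2021/09/24.
The last day of the consultation period: 2021/09/24 + 90 days = 2021/12/23.
The date on which the replacement obligation becomes due: 30 calendar days after 2021/12/23 is 2022/01/22.

2022/01/22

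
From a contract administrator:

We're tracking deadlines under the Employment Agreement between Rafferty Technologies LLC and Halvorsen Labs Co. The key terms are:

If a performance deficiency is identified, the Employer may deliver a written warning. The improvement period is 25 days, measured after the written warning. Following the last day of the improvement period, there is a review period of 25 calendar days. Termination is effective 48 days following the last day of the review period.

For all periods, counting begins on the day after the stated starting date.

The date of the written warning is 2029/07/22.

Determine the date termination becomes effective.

2029/10/28

Adding 25 calendar days to 2029/07/22 gives 2029/08/16, which is the last day of the improvement period.
The last day of the review period: 2029/08/16 + 25 days = 2029/09/10.
Adding 48 calendar days to 2029/09/10 gives 2029/10/28, which is the date termination becomes effective.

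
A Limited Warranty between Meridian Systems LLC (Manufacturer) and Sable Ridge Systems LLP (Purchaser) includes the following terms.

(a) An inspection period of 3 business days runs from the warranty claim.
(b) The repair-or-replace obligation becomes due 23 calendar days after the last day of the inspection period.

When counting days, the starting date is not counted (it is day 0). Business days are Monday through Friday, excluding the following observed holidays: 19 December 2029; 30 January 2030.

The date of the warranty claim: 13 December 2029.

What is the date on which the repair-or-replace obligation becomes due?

10 January 2030

From Thursday, 13 December 2029, 3 business days (Dec 14, Dec 17, Dec 18, skipping weekends) brings us to Tuesday, 18 December 2029, which is the last day of the inspection period.
The date on which the repair-or-replace obligation becomes due: 23 calendar days after 18 December 2029 is 10 January 2030.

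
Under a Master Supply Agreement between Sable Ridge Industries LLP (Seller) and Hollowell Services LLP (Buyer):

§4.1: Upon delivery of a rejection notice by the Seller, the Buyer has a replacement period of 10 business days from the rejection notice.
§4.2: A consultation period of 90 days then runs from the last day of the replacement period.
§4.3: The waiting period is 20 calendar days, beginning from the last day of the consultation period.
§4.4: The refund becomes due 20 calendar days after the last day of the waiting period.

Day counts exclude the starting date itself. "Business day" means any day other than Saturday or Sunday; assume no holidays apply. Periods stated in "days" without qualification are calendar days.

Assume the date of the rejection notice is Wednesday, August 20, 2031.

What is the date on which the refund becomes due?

The last day of the replacement period: 10 business days after Wednesday, August 20, 2031, skipping weekends — Aug 21, Aug 22, Aug 25, Aug 26, Aug 27, Aug 28, Aug 29, Sep 1, Sep 2, Sep 3 — lands on Wednesday, September 3, 2031.
Adding 90 calendar days to September 3, 2031 gives December 2, 2031, which is the last day of the consultation period.
The last day of the waiting period: 20 calendar days after December 2, 2031 is December 22, 2031.
The date on which the refund becomes due: 20 calendar days after December 22, 2031 is January 11, 2032.

January 11, 2032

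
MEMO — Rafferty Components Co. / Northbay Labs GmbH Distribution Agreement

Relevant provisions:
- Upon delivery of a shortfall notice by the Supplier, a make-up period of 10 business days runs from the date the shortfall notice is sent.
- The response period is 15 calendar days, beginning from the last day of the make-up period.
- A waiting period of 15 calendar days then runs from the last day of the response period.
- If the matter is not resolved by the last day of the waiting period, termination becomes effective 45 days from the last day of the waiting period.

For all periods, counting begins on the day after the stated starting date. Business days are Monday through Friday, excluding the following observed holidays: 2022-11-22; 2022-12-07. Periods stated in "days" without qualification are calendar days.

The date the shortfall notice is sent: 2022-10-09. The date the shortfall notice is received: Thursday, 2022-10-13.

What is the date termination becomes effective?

The last day of the make-up period: counting 10 business days from Sunday, 2022-10-09 (Oct 10, Oct 11, Oct 12, Oct 13, Oct 14, Oct 17, Oct 18, Oct 19, Oct 20, Oct 21, skipping weekends) reaches Friday, 2022-10-21.
The last day of the response period: 15 calendar days after 2022-10-21 is 2022-11-05.
The last day of the waiting period: 2022-11-05 + 15 days = 2022-11-20.
The date termination becomes effective: 45 calendar days after 2022-11-20 is 2023-01-04.

2023-01-04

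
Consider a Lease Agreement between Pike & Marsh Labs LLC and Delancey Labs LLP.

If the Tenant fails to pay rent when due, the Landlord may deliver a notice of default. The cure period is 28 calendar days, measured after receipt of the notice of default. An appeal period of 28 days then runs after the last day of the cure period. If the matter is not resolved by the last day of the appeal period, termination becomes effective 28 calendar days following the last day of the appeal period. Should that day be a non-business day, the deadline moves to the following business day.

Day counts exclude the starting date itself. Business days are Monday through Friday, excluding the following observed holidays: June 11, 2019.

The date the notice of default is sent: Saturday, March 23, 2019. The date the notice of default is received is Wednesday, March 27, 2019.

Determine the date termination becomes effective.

The last day of the cure period: March 27, 2019 + 28 days = April 24, 2019.
The last day of the appeal period: April 24, 2019 + 28 days = May 22, 2019.
The date termination becomes effective: May 22, 2019 + 28 days = June 19, 2019. June 19, 2019 is a Wednesday and is not a listed holiday, so no roll-forward applies.

June 19, 2019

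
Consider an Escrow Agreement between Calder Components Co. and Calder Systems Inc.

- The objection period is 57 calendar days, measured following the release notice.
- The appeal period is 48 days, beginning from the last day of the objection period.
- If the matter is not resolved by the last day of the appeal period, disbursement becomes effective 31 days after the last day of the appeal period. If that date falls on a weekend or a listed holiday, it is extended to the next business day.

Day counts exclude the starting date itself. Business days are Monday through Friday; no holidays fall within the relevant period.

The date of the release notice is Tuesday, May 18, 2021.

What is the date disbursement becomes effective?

The last day of the objection period: 57 calendar days after May 18, 2021 is July 14, 2021.
The last day of the appeal period: July 14, 2021 + 48 days = August 31, 2021.
Adding 31 calendar days to August 31, 2021 gives October 1, 2021, which is the date disbursement becomes effective. October 1, 2021 is a Friday, so no roll-forward applies.

October 1, 2021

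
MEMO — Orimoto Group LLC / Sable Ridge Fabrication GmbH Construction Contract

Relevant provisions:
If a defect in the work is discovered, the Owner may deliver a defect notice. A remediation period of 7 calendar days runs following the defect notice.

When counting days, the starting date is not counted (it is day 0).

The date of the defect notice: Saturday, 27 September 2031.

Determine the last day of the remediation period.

The last day of the remediation period: 7 calendar days after 27 September 2031 is 4 October 2031.

4 October 2031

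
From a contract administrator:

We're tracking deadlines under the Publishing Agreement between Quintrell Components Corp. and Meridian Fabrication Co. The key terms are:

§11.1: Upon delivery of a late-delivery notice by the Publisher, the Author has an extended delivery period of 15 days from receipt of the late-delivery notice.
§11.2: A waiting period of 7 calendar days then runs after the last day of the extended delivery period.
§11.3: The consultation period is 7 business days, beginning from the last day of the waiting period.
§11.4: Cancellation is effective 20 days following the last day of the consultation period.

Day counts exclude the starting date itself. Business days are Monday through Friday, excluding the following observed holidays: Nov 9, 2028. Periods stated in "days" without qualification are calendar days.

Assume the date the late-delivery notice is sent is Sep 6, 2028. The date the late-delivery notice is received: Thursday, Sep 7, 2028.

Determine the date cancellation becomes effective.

Oct 30, 2028

The last day of the extended delivery period: 15 calendar days after Sep 7, 2028 is Sep 22, 2028.
The last day of the waiting period: Sep 22, 2028 + 7 days = Sep 29, 2028.
The last day of the consultation period: counting 7 business days from Friday, Sep 29, 2028 (Oct 2, Oct 3, Oct 4, Oct 5, Oct 6, Oct 9, Oct 10, skipping weekends) reaches Tuesday, Oct 10, 2028.
The date cancellation becomes effective: Oct 10, 2028 + 20 days = Oct 30, 2028.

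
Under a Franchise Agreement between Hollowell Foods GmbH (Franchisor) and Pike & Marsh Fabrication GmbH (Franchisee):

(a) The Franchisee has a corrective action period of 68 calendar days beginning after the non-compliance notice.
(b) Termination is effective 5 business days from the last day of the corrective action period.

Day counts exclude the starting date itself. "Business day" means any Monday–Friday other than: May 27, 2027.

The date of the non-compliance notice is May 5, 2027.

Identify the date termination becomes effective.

Jul 19, 2027

Adding 68 calendar days to May 5, 2027 gives Jul 12, 2027, which is the last day of the corrective action period.
The date termination becomes effective: 5 business days after Monday, Jul 12, 2027, skipping weekends — Jul 13, Jul 14, Jul 15, Jul 16, Jul 19 — lands on Monday, Jul 19, 2027.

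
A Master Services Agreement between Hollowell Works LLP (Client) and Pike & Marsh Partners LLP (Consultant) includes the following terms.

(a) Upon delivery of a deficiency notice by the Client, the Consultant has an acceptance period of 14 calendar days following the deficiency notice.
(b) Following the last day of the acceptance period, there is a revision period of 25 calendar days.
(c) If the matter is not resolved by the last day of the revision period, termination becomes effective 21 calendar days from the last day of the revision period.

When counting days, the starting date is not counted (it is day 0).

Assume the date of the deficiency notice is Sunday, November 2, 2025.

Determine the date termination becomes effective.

January 1, 2026

The last day of the acceptance period: November 2, 2025 + 14 days = November 16, 2025.
The last day of the revision period: 25 calendar days after November 16, 2025 is December 11, 2025.
Adding 21 calendar days to December 11, 2025 gives January 1, 2026, which is the date termination becomes effective.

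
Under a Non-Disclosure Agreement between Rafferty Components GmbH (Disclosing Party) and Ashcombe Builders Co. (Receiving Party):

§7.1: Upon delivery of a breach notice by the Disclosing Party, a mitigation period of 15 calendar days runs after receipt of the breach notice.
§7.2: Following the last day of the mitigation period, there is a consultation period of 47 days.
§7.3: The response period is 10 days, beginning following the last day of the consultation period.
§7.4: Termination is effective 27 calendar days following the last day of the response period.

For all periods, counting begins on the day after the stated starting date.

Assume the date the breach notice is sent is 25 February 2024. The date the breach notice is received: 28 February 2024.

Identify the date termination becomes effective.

6 June 2024

The last day of the mitigation period: 15 calendar days after 28 February 2024 is 14 March 2024.
The last day of the consultation period: 14 March 2024 + 47 days = 30 April 2024.
Adding 10 calendar days to 30 April 2024 gives 10 May 2024, which is the last day of the response period.
The date termination becomes effective: 10 May 2024 + 27 days = 6 June 2024.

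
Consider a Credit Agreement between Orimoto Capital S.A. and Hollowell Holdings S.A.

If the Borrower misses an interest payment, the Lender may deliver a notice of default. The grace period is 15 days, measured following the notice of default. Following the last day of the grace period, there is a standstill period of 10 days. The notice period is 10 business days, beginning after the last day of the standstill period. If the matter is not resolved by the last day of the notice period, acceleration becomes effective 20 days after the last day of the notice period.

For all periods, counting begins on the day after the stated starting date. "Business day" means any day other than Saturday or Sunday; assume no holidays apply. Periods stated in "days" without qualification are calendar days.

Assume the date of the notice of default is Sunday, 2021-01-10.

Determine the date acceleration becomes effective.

The last day of the grace period: 15 calendar days after 2021-01-10 is 2021-01-25.
The last day of the standstill period: 10 calendar days after 2021-01-25 is 2021-02-04.
The last day of the notice period: 10 business days after Thursday, 2021-02-04, skipping weekends — Feb 5, Feb 8, Feb 9, Feb 10, Feb 11, Feb 12, Feb 15, Feb 16, Feb 17, Feb 18 — lands on Thursday, 2021-02-18.
Adding 20 calendar days to 2021-02-18 gives 2021-03-10, which is the date acceleration becomes effective.

2021-03-10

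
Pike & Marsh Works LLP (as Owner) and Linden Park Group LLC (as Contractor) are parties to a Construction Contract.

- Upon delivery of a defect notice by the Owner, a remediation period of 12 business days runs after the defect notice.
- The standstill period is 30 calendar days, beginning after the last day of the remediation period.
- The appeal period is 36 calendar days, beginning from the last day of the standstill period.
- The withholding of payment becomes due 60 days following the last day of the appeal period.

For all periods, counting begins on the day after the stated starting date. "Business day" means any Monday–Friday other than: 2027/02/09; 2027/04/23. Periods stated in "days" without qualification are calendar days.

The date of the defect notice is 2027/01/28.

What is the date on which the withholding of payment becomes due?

2027/06/22

The last day of the remediation period: counting 12 business days from Thursday, 2027/01/28 (Jan 29, Feb 1, Feb 2, Feb 3, …, Feb 12, Feb 15, Feb 16, skipping weekends and the listed holiday on Feb 9) reaches Tuesday, 2027/02/16.
The last day of the standstill period: 30 calendar days after 2027/02/16 is 2027/03/18.
Adding 36 calendar days to 2027/03/18 gives 2027/04/23, which is the last day of the appeal period.
The date on which the withholding of payment becomes due: 60 calendar days after 2027/04/23 is 2027/06/22.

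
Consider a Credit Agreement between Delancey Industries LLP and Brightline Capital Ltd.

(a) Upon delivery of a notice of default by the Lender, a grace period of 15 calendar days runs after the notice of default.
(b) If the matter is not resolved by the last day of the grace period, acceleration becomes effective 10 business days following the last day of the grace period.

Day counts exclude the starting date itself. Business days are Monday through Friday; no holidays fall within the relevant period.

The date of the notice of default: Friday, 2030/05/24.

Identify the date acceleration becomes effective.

2030/06/21

Adding 15 calendar days to 2030/05/24 gives 2030/06/08, which is the last day of the grace period.
The date acceleration becomes effective: counting 10 business days from Saturday, 2030/06/08 (Jun 10, Jun 11, Jun 12, Jun 13, Jun 14, Jun 17, Jun 18, Jun 19, Jun 20, Jun 21, skipping weekends) reaches Friday, 2030/06/21.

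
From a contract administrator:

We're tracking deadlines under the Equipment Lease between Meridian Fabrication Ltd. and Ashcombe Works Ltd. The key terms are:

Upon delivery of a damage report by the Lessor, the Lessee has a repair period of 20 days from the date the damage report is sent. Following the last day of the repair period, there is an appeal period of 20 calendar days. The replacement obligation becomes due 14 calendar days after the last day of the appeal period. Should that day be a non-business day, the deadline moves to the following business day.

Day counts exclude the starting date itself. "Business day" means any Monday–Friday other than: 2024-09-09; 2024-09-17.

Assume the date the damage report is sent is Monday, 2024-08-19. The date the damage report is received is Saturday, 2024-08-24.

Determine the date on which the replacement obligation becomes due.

The last day of the repair period: 2024-08-19 + 20 days = 2024-09-08.
The last day of the appeal period: 2024-09-08 + 20 days = 2024-09-28.
The date on which the replacement obligation becomes due: 2024-09-28 + 14 days = 2024-10-12. That falls on a Saturday, so it rolls to the next business day, Monday, 2024-10-14.

2024-10-14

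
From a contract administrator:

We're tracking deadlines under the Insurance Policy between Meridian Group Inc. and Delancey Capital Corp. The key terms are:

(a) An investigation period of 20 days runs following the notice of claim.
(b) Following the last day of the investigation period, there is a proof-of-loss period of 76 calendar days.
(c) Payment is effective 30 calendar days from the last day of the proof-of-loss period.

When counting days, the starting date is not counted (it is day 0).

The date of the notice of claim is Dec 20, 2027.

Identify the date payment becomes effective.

Adding 20 calendar days to Dec 20, 2027 gives Jan 9, 2028, which is the last day of the investigation period.
The last day of the proof-of-loss period: Jan 9, 2028 + 76 days = Mar 25, 2028.
The date payment becomes effective: Mar 25, 2028 + 30 days = Apr 24, 2028.

Apr 24, 2028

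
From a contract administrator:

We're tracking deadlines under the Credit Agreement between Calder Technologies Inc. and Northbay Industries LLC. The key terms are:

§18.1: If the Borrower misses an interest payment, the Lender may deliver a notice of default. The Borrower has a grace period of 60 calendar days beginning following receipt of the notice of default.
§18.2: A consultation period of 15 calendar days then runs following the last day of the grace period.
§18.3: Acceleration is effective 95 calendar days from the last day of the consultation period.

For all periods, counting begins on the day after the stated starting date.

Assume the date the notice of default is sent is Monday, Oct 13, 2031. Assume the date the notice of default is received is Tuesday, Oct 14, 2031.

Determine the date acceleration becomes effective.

The last day of the grace period: Oct 14, 2031 + 60 days = Dec 13, 2031.
The last day of the consultation period: Dec 13, 2031 + 15 days = Dec 28, 2031.
Adding 95 calendar days to Dec 28, 2031 gives Apr 1, 2032, which is the date acceleration becomes effective.

Apr 1, 2032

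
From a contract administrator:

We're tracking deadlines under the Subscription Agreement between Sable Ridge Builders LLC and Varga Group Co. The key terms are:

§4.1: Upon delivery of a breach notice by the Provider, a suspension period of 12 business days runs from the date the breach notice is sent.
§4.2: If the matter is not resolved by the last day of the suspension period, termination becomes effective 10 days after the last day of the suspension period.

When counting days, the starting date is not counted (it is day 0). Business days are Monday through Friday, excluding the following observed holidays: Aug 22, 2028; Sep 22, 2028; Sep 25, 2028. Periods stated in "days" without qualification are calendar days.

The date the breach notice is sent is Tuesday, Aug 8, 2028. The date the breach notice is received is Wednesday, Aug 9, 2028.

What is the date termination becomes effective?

The last day of the suspension period: 12 business days after Tuesday, Aug 8, 2028, skipping weekends and the listed holiday on Aug 22 — Aug 9, Aug 10, Aug 11, Aug 14, …, Aug 23, Aug 24, Aug 25 — lands on Friday, Aug 25, 2028.
The date termination becomes effective: Aug 25, 2028 + 10 days = Sep 4, 2028.

Sep 4, 2028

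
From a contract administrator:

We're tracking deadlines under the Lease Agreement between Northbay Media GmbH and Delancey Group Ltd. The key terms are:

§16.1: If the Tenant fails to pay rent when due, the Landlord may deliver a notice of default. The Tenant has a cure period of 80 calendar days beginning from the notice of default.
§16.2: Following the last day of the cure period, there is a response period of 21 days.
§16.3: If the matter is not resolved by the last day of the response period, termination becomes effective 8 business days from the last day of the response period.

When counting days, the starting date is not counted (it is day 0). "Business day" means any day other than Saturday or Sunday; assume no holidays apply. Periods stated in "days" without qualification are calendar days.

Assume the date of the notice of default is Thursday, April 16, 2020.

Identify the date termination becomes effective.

August 5, 2020

Adding 80 calendar days to April 16, 2020 gives July 5, 2020, which is the last day of the cure period.
The last day of the response period: July 5, 2020 + 21 days = July 26, 2020.
The date termination becomes effective: counting 8 business days from Sunday, July 26, 2020 (Jul 27, Jul 28, Jul 29, Jul 30, Jul 31, Aug 3, Aug 4, Aug 5, skipping weekends) reaches Wednesday, August 5, 2020.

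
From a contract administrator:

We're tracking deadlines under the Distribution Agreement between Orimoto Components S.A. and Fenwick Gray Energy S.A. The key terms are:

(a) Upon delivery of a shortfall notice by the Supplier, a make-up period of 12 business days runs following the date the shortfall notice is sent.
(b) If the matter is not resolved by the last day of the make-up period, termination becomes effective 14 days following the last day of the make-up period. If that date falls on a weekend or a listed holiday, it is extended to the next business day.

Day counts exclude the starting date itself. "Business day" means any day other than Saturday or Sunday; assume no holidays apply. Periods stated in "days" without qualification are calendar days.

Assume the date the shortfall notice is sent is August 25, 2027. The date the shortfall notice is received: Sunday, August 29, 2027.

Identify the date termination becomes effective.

The last day of the make-up period: 12 business days after Wednesday, August 25, 2027, skipping weekends — Aug 26, Aug 27, Aug 30, Aug 31, …, Sep 8, Sep 9, Sep 10 — lands on Friday, September 10, 2027.
The date termination becomes effective: September 10, 2027 + 14 days = September 24, 2027. September 24, 2027 is a Friday, so no roll-forward applies.

September 24, 2027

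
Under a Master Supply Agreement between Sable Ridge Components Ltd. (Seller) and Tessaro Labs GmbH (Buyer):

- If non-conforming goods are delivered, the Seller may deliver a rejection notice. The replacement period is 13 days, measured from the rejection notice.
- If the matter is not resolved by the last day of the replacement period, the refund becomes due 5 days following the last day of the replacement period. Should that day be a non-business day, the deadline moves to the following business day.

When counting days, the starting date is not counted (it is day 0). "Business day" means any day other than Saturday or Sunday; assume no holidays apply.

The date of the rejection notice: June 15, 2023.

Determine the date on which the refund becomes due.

July 3, 2023

Adding 13 calendar days to June 15, 2023 gives June 28, 2023, which is the last day of the replacement period.
The date on which the refund becomes due: 5 calendar days after June 28, 2023 is July 3, 2023. July 3, 2023 is a Monday, so no roll-forward applies.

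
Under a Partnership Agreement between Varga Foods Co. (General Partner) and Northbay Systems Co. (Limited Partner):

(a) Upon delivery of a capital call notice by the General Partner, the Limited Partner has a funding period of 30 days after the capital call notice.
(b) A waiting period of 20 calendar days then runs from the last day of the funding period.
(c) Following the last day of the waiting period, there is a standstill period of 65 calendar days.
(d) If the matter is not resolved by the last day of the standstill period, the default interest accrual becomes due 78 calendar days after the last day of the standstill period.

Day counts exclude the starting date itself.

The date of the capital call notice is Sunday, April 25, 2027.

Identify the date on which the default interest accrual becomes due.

November 4, 2027

Adding 30 calendar days to April 25, 2027 gives May 25, 2027, which is the last day of the funding period.
The last day of the waiting period: 20 calendar days after May 25, 2027 is June 14, 2027.
The last day of the standstill period: June 14, 2027 + 65 days = August 18, 2027.
Adding 78 calendar days to August 18, 2027 gives November 4, 2027, which is the date on which the default interest accrual becomes due.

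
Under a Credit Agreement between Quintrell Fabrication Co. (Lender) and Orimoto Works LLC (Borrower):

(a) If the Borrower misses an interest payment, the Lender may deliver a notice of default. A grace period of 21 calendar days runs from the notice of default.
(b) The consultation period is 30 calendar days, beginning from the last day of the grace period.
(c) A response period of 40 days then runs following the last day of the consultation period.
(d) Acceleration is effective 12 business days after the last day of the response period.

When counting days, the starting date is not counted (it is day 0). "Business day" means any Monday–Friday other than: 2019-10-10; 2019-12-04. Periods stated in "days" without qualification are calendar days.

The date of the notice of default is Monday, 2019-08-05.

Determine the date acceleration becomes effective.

2019-11-20

The last day of the grace period: 2019-08-05 + 21 days = 2019-08-26.
The last day of the consultation period: 30 calendar days after 2019-08-26 is 2019-09-25.
Adding 40 calendar days to 2019-09-25 gives 2019-11-04, which is the last day of the response period.
From Monday, 2019-11-04, 12 business days (Nov 5, Nov 6, Nov 7, Nov 8, …, Nov 18, Nov 19, Nov 20, skipping weekends) brings us to Wednesday, 2019-11-20, which is the date acceleration becomes effective.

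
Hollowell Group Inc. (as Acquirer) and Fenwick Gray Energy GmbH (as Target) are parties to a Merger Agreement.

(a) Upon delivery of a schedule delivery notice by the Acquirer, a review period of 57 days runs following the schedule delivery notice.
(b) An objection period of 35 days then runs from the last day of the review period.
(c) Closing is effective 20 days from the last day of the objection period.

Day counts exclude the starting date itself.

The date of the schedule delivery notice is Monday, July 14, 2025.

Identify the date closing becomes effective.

November 3, 2025

The last day of the review period: 57 calendar days after July 14, 2025 is September 9, 2025.
The last day of the objection period: 35 calendar days after September 9, 2025 is October 14, 2025.
The date closing becomes effective: October 14, 2025 + 20 days = November 3, 2025.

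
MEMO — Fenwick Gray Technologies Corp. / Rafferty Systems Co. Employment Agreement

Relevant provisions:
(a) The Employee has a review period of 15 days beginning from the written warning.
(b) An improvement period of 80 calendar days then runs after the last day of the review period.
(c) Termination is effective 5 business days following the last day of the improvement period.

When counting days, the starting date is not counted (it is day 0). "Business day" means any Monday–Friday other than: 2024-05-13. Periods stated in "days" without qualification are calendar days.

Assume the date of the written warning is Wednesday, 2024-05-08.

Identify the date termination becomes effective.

The last day of the review period: 15 calendar days after 2024-05-08 is 2024-05-23.
The last day of the improvement period: 80 calendar days after 2024-05-23 is 2024-08-11.
From Sunday, 2024-08-11, 5 business days (Aug 12, Aug 13, Aug 14, Aug 15, Aug 16, skipping weekends) brings us to Friday, 2024-08-16, which is the date termination becomes effective.

2024-08-16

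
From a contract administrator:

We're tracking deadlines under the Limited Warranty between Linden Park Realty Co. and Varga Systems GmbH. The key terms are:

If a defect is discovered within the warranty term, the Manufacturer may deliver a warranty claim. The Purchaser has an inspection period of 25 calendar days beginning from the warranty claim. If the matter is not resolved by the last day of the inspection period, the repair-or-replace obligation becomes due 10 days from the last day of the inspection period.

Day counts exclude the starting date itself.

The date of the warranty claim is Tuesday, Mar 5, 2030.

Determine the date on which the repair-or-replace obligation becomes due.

The last day of the inspection period: Mar 5, 2030 + 25 days = Mar 30, 2030.
The date on which the repair-or-replace obligation becomes due: Mar 30, 2030 + 10 days = Apr 9, 2030.

Apr 9, 2030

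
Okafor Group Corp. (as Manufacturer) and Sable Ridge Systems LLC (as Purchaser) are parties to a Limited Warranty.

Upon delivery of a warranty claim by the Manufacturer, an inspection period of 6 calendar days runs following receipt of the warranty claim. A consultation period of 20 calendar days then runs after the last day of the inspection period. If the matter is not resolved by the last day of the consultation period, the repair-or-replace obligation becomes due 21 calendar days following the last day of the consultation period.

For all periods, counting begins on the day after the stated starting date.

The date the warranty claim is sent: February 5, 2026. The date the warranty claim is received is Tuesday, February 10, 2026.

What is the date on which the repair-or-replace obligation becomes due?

The last day of the inspection period: February 10, 2026 + 6 days = February 16, 2026.
Adding 20 calendar days to February 16, 2026 gives March 8, 2026, which is the last day of the consultation period.
Adding 21 calendar days to March 8, 2026 gives March 29, 2026, which is the date on which the repair-or-replace obligation becomes due.

March 29, 2026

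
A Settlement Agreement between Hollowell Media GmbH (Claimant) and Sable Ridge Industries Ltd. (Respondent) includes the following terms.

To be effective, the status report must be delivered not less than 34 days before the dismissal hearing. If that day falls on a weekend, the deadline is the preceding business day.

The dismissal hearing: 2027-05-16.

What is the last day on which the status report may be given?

2027-05-16 minus 34 days is 2027-04-12. That is a Monday, so no adjustment is needed.

2027-04-12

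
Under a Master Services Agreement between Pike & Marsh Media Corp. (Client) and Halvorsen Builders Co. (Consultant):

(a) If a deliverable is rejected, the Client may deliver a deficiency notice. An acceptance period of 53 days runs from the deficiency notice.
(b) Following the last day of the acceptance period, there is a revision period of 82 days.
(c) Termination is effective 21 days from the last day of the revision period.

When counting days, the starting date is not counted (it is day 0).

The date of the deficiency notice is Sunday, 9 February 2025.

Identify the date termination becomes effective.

15 July 2025

The last day of the acceptance period: 9 February 2025 + 53 days = 3 April 2025.
Adding 82 calendar days to 3 April 2025 gives 24 June 2025, which is the last day of the revision period.
Adding 21 calendar days to 24 June 2025 gives 15 July 2025, which is the date termination becomes effective.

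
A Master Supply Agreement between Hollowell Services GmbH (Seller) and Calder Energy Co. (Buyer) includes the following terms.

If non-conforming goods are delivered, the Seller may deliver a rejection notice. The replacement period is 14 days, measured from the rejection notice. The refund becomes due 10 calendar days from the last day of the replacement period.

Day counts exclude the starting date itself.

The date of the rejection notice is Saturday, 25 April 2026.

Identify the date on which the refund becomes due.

19 May 2026

The last day of the replacement period: 25 April 2026 + 14 days = 9 May 2026.
The date on which the refund becomes due: 10 calendar days after 9 May 2026 is 19 May 2026.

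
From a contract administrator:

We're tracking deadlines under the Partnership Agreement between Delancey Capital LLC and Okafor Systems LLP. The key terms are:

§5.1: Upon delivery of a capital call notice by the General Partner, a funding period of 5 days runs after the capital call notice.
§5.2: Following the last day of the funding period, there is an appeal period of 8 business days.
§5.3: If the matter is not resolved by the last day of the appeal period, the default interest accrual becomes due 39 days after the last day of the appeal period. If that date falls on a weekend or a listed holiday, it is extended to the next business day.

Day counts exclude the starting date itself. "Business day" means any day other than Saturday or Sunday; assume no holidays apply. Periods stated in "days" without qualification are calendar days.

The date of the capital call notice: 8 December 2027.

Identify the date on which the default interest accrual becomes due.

The last day of the funding period: 5 calendar days after 8 December 2027 is 13 December 2027.
The last day of the appeal period: 8 business days after Monday, 13 December 2027, skipping weekends — Dec 14, Dec 15, Dec 16, Dec 17, Dec 20, Dec 21, Dec 22, Dec 23 — lands on Thursday, 23 December 2027.
The date on which the default interest accrual becomes due: 23 December 2027 + 39 days = 31 January 2028. 31 January 2028 is a Monday, so no roll-forward applies.

31 January 2028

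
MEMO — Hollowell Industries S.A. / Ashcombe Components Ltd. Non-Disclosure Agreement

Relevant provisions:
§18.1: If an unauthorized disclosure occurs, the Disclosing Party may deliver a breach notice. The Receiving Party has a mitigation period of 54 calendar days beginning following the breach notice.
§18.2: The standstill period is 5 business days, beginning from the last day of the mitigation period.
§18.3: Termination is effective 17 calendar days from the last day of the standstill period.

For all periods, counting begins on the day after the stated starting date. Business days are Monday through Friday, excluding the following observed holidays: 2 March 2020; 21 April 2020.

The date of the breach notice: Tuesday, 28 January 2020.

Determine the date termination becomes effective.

13 April 2020

The last day of the mitigation period: 54 calendar days after 28 January 2020 is 22 March 2020.
The last day of the standstill period: counting 5 business days from Sunday, 22 March 2020 (Mar 23, Mar 24, Mar 25, Mar 26, Mar 27, skipping weekends) reaches Friday, 27 March 2020.
The date termination becomes effective: 17 calendar days after 27 March 2020 is 13 April 2020.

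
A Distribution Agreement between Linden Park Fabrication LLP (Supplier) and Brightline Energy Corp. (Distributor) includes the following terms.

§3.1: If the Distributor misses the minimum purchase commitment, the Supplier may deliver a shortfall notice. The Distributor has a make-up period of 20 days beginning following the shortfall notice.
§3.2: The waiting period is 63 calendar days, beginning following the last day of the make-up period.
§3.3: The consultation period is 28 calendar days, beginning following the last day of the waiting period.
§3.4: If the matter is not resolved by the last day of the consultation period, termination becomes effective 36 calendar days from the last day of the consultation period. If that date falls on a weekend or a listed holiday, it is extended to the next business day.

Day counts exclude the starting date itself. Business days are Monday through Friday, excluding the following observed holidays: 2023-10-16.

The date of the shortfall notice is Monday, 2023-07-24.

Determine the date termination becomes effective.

The last day of the make-up period: 2023-07-24 + 20 days = 2023-08-13.
The last day of the waiting period: 63 calendar days after 2023-08-13 is 2023-10-15.
Adding 28 calendar days to 2023-10-15 gives 2023-11-12, which is the last day of the consultation period.
The date termination becomes effective: 36 calendar days after 2023-11-12 is 2023-12-18. 2023-12-18 is a Monday and is not a listed holiday, so no roll-forward applies.

2023-12-18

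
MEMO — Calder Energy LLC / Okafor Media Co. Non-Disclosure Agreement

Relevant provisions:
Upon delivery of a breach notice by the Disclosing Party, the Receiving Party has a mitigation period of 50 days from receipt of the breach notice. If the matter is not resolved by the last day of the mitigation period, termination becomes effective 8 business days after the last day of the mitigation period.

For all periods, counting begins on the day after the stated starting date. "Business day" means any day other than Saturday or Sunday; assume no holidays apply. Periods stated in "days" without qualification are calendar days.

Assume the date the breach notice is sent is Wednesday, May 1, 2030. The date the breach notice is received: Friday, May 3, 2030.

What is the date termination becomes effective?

Jul 3, 2030

The last day of the mitigation period: May 3, 2030 + 50 days = Jun 22, 2030.
The date termination becomes effective: 8 business days after Saturday, Jun 22, 2030, skipping weekends — Jun 24, Jun 25, Jun 26, Jun 27, Jun 28, Jul 1, Jul 2, Jul 3 — lands on Wednesday, Jul 3, 2030.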